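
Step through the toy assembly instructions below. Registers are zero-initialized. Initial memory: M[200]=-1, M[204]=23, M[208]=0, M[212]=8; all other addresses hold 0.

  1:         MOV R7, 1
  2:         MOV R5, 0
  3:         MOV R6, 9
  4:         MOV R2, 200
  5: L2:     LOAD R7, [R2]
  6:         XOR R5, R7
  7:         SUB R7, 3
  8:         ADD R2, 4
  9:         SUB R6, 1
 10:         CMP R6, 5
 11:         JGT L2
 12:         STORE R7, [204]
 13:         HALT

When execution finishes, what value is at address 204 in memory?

MOV R7, 1 → R7=1
MOV R5, 0 → R5=0
MOV R6, 9 → R6=9
MOV R2, 200 → R2=200
LOAD R7, [R2] → R7=M[200]=-1
XOR R5, R7 → R5=0^(-1)=-1
SUB R7, 3 → R7=(-1)-3=-4
ADD R2, 4 → R2=200+4=204
SUB R6, 1 → R6=9-1=8
CMP R6, 5  (cmp 8,5)
JGT L2: taken
LOAD R7, [R2] → R7=M[204]=23
XOR R5, R7 → R5=(-1)^23=-24
SUB R7, 3 → R7=23-3=20
ADD R2, 4 → R2=204+4=208
SUB R6, 1 → R6=8-1=7
CMP R6, 5  (cmp 7,5)
JGT L2: taken
LOAD R7, [R2] → R7=M[208]=0
XOR R5, R7 → R5=(-24)^0=-24
SUB R7, 3 → R7=0-3=-3
ADD R2, 4 → R2=208+4=212
SUB R6, 1 → R6=7-1=6
CMP R6, 5  (cmp 6,5)
JGT L2: taken
LOAD R7, [R2] → R7=M[212]=8
XOR R5, R7 → R5=(-24)^8=-32
SUB R7, 3 → R7=8-3=5
ADD R2, 4 → R2=212+4=216
SUB R6, 1 → R6=6-1=5
CMP R6, 5  (cmp 5,5)
JGT L2: not taken
STORE R7, [204] → M[204]=5
halt.

5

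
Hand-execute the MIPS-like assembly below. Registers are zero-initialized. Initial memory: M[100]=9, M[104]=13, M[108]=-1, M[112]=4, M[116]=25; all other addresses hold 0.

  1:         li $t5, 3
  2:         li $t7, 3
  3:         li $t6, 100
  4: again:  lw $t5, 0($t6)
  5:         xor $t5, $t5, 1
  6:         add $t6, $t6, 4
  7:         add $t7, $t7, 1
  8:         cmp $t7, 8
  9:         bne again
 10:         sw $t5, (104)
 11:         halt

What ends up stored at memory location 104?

$t5=3
$t7=3
$t6=100
$t5=M[100]=9
$t5=9^1=8
$t6=100+4=104
$t7=3+1=4
cmp $t7, 8  (cmp 4,8)
bne again: taken
$t5=M[104]=13
$t5=13^1=12
$t6=104+4=108
$t7=4+1=5
cmp $t7, 8  (cmp 5,8)
bne again: taken
$t5=M[108]=-1
$t5=(-1)^1=-2
$t6=108+4=112
$t7=5+1=6
cmp $t7, 8  (cmp 6,8)
bne again: taken
$t5=M[112]=4
$t5=4^1=5
$t6=112+4=116
$t7=6+1=7
cmp $t7, 8  (cmp 7,8)
bne again: taken
$t5=M[116]=25
$t5=25^1=24
$t6=116+4=120
$t7=7+1=8
cmp $t7, 8  (cmp 8,8)
bne again: not taken
sw $t5, (104) → M[104]=24
halt.

24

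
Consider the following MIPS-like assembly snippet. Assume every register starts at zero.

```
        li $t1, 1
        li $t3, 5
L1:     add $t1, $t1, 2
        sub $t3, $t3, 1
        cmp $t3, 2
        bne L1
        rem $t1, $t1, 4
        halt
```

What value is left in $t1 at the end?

3

li $t1, 1 → $t1=1
li $t3, 5 → $t3=5
add $t1, $t1, 2 → $t1=1+2=3
sub $t3, $t3, 1 → $t3=5-1=4
cmp $t3, 2  (cmp 4,2)
bne L1: taken
add $t1, $t1, 2 → $t1=3+2=5
sub $t3, $t3, 1 → $t3=4-1=3
cmp $t3, 2  (cmp 3,2)
bne L1: taken
add $t1, $t1, 2 → $t1=5+2=7
sub $t3, $t3, 1 → $t3=3-1=2
cmp $t3, 2  (cmp 2,2)
bne L1: not taken
rem $t1, $t1, 4 → $t1=7%4=3
halt.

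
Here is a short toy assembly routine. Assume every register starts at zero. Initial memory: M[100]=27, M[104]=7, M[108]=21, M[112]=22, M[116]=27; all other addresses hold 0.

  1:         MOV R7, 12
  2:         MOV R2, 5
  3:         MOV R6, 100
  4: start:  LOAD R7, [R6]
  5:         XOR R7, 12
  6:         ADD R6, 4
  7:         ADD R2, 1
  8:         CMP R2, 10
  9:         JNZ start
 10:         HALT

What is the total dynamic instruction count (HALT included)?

after MOV R7, 12: R7=12
after MOV R2, 5: R2=5
after MOV R6, 100: R6=100
after LOAD R7, [R6]: R7=M[100]=27
after XOR R7, 12: R7=27^12=23
after ADD R6, 4: R6=100+4=104
after ADD R2, 1: R2=5+1=6
CMP R2, 10  (cmp 6,10)
JNZ start: taken
after LOAD R7, [R6]: R7=M[104]=7
after XOR R7, 12: R7=7^12=11
after ADD R6, 4: R6=104+4=108
after ADD R2, 1: R2=6+1=7
CMP R2, 10  (cmp 7,10)
JNZ start: taken
after LOAD R7, [R6]: R7=M[108]=21
after XOR R7, 12: R7=21^12=25
after ADD R6, 4: R6=108+4=112
after ADD R2, 1: R2=7+1=8
CMP R2, 10  (cmp 8,10)
JNZ start: taken
after LOAD R7, [R6]: R7=M[112]=22
after XOR R7, 12: R7=22^12=26
after ADD R6, 4: R6=112+4=116
after ADD R2, 1: R2=8+1=9
CMP R2, 10  (cmp 9,10)
JNZ start: taken
after LOAD R7, [R6]: R7=M[116]=27
after XOR R7, 12: R7=27^12=23
after ADD R6, 4: R6=116+4=120
after ADD R2, 1: R2=9+1=10
CMP R2, 10  (cmp 10,10)
JNZ start: not taken
halt.
Total executed instructions: 34.

34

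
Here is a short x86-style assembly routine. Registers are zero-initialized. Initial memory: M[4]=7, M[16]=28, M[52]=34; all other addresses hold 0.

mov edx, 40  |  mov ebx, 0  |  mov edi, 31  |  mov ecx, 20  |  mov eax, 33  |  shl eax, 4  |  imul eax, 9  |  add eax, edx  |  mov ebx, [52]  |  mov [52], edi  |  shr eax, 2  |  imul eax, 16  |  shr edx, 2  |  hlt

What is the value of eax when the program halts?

edx=40
ebx=0
edi=31
ecx=20
eax=33
eax=33<<4=528
eax=528*9=4752
eax=4752+40=4792
ebx=M[52]=34
mov [52], edi → M[52]=31
eax=4792>>2=1198
eax=1198*16=19168
edx=40>>2=10
halt.

19168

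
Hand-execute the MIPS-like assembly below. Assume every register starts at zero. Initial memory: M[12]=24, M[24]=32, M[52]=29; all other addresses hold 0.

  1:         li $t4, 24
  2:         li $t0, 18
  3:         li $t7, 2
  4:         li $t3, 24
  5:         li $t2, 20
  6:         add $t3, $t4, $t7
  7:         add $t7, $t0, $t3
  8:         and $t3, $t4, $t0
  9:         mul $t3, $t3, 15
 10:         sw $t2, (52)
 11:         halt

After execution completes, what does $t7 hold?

$t4=24
$t0=18
$t7=2
$t3=24
$t2=20
$t3=24+2=26
$t7=18+26=44
$t3=24&18=16
$t3=16*15=240
sw $t2, (52) → M[52]=20
halt.

44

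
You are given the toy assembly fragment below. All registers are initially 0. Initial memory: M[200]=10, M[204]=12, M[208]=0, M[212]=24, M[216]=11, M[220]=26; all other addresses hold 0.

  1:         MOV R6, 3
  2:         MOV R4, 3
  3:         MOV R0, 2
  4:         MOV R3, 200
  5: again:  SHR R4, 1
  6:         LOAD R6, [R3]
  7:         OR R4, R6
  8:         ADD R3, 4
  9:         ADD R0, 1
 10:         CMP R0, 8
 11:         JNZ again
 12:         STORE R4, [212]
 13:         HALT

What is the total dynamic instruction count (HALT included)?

48

after MOV R6, 3: R6=3
after MOV R4, 3: R4=3
after MOV R0, 2: R0=2
after MOV R3, 200: R3=200
after SHR R4, 1: R4=3>>1=1
after LOAD R6, [R3]: R6=M[200]=10
after OR R4, R6: R4=1|10=11
after ADD R3, 4: R3=200+4=204
after ADD R0, 1: R0=2+1=3
CMP R0, 8  (cmp 3,8)
JNZ again: taken
after SHR R4, 1: R4=11>>1=5
after LOAD R6, [R3]: R6=M[204]=12
after OR R4, R6: R4=5|12=13
after ADD R3, 4: R3=204+4=208
after ADD R0, 1: R0=3+1=4
CMP R0, 8  (cmp 4,8)
JNZ again: taken
after SHR R4, 1: R4=13>>1=6
after LOAD R6, [R3]: R6=M[208]=0
after OR R4, R6: R4=6|0=6
after ADD R3, 4: R3=208+4=212
after ADD R0, 1: R0=4+1=5
CMP R0, 8  (cmp 5,8)
JNZ again: taken
after SHR R4, 1: R4=6>>1=3
after LOAD R6, [R3]: R6=M[212]=24
after OR R4, R6: R4=3|24=27
after ADD R3, 4: R3=212+4=216
after ADD R0, 1: R0=5+1=6
CMP R0, 8  (cmp 6,8)
JNZ again: taken
after SHR R4, 1: R4=27>>1=13
after LOAD R6, [R3]: R6=M[216]=11
after OR R4, R6: R4=13|11=15
after ADD R3, 4: R3=216+4=220
after ADD R0, 1: R0=6+1=7
CMP R0, 8  (cmp 7,8)
JNZ again: taken
after SHR R4, 1: R4=15>>1=7
after LOAD R6, [R3]: R6=M[220]=26
after OR R4, R6: R4=7|26=31
after ADD R3, 4: R3=220+4=224
after ADD R0, 1: R0=7+1=8
CMP R0, 8  (cmp 8,8)
JNZ again: not taken
STORE R4, [212] → M[212]=31
halt.
Total executed instructions: 48.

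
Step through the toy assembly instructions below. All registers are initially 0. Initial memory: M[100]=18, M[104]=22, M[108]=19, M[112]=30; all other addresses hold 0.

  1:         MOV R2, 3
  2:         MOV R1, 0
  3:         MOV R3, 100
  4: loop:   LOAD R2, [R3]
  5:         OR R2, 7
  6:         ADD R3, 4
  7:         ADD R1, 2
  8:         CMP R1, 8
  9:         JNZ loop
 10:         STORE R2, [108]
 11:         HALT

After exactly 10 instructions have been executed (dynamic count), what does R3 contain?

R2=3
R1=0
R3=100
R2=M[100]=18
R2=18|7=23
R3=100+4=104
R1=0+2=2
CMP R1, 8  (cmp 2,8)
JNZ loop: taken
R2=M[104]=22
After step 10: R3 = 104.

104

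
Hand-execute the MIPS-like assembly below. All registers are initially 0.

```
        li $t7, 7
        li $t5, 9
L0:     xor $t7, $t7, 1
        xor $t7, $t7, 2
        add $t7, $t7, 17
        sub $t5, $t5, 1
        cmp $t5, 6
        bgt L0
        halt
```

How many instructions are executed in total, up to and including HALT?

after li $t7, 7: $t7=7
after li $t5, 9: $t5=9
after xor $t7, $t7, 1: $t7=7^1=6
after xor $t7, $t7, 2: $t7=6^2=4
after add $t7, $t7, 17: $t7=4+17=21
after sub $t5, $t5, 1: $t5=9-1=8
cmp $t5, 6  (cmp 8,6)
bgt L0: taken
after xor $t7, $t7, 1: $t7=21^1=20
after xor $t7, $t7, 2: $t7=20^2=22
after add $t7, $t7, 17: $t7=22+17=39
after sub $t5, $t5, 1: $t5=8-1=7
cmp $t5, 6  (cmp 7,6)
bgt L0: taken
after xor $t7, $t7, 1: $t7=39^1=38
after xor $t7, $t7, 2: $t7=38^2=36
after add $t7, $t7, 17: $t7=36+17=53
after sub $t5, $t5, 1: $t5=7-1=6
cmp $t5, 6  (cmp 6,6)
bgt L0: not taken
halt.
Total executed instructions: 21.

21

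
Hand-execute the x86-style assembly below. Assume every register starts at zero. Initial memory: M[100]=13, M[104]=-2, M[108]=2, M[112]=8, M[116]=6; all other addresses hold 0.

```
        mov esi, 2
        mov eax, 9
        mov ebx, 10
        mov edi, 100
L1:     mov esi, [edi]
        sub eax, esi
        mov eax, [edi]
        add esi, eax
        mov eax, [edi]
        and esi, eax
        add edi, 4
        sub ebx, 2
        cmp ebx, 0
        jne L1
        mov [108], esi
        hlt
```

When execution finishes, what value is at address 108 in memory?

4

esi=2
eax=9
ebx=10
edi=100
esi=M[100]=13
eax=9-13=-4
eax=M[100]=13
esi=13+13=26
eax=M[100]=13
esi=26&13=8
edi=100+4=104
ebx=10-2=8
cmp ebx, 0  (cmp 8,0)
jne L1: taken
esi=M[104]=-2
eax=13-(-2)=15
eax=M[104]=-2
esi=(-2)+(-2)=-4
eax=M[104]=-2
esi=(-4)&(-2)=-4
edi=104+4=108
ebx=8-2=6
cmp ebx, 0  (cmp 6,0)
jne L1: taken
esi=M[108]=2
eax=(-2)-2=-4
eax=M[108]=2
esi=2+2=4
eax=M[108]=2
esi=4&2=0
edi=108+4=112
ebx=6-2=4
cmp ebx, 0  (cmp 4,0)
jne L1: taken
esi=M[112]=8
eax=2-8=-6
eax=M[112]=8
esi=8+8=16
eax=M[112]=8
esi=16&8=0
edi=112+4=116
ebx=4-2=2
cmp ebx, 0  (cmp 2,0)
jne L1: taken
esi=M[116]=6
eax=8-6=2
eax=M[116]=6
esi=6+6=12
eax=M[116]=6
esi=12&6=4
edi=116+4=120
ebx=2-2=0
cmp ebx, 0  (cmp 0,0)
jne L1: not taken
mov [108], esi → M[108]=4
halt.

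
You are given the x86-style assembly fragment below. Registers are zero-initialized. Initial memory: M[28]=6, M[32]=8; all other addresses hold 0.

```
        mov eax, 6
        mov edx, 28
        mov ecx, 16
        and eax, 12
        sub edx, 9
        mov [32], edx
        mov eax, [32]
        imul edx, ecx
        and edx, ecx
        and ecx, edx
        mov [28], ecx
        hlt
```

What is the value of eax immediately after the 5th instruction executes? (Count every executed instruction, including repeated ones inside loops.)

4

eax=6
edx=28
ecx=16
eax=6&12=4
edx=28-9=19
After step 5: eax = 4.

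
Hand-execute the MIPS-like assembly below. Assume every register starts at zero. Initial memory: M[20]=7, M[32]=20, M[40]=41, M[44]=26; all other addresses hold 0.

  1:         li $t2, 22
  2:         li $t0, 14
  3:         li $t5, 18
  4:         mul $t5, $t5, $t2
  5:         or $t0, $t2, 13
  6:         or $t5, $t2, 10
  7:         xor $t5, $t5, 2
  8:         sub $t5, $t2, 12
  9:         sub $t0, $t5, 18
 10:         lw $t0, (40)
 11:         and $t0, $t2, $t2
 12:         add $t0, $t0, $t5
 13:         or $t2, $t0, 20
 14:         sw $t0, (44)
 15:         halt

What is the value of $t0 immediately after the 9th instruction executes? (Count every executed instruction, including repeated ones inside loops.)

-8

li $t2, 22 → $t2=22
li $t0, 14 → $t0=14
li $t5, 18 → $t5=18
mul $t5, $t5, $t2 → $t5=18*22=396
or $t0, $t2, 13 → $t0=22|13=31
or $t5, $t2, 10 → $t5=22|10=30
xor $t5, $t5, 2 → $t5=30^2=28
sub $t5, $t2, 12 → $t5=22-12=10
sub $t0, $t5, 18 → $t0=10-18=-8
After step 9: $t0 = -8.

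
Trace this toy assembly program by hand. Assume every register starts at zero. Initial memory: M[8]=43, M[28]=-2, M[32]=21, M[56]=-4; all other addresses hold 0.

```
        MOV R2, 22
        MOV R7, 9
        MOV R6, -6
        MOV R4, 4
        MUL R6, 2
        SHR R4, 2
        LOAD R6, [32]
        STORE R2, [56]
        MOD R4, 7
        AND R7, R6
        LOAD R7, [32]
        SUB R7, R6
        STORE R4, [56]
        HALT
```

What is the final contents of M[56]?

1

after MOV R2, 22: R2=22
after MOV R7, 9: R7=9
after MOV R6, -6: R6=-6
after MOV R4, 4: R4=4
after MUL R6, 2: R6=(-6)*2=-12
after SHR R4, 2: R4=4>>2=1
after LOAD R6, [32]: R6=M[32]=21
STORE R2, [56] → M[56]=22
after MOD R4, 7: R4=1%7=1
after AND R7, R6: R7=9&21=1
after LOAD R7, [32]: R7=M[32]=21
after SUB R7, R6: R7=21-21=0
STORE R4, [56] → M[56]=1
halt.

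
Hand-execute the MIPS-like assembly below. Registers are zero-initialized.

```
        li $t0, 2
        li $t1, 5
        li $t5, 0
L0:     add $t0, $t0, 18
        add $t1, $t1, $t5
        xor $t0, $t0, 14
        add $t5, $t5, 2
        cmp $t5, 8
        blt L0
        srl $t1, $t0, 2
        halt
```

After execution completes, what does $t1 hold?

$t0=2
$t1=5
$t5=0
$t0=2+18=20
$t1=5+0=5
$t0=20^14=26
$t5=0+2=2
cmp $t5, 8  (cmp 2,8)
blt L0: taken
$t0=26+18=44
$t1=5+2=7
$t0=44^14=34
$t5=2+2=4
cmp $t5, 8  (cmp 4,8)
blt L0: taken
$t0=34+18=52
$t1=7+4=11
$t0=52^14=58
$t5=4+2=6
cmp $t5, 8  (cmp 6,8)
blt L0: taken
$t0=58+18=76
$t1=11+6=17
$t0=76^14=66
$t5=6+2=8
cmp $t5, 8  (cmp 8,8)
blt L0: not taken
$t1=66>>2=16
halt.

16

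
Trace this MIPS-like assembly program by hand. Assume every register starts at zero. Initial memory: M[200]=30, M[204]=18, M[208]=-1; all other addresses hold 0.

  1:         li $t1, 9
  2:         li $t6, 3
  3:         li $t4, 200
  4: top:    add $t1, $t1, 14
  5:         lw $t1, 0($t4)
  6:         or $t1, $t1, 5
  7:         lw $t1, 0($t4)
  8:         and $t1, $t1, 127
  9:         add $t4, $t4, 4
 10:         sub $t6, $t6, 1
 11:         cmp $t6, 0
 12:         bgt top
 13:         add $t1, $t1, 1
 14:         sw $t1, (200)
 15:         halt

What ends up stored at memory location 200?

li $t1, 9 → $t1=9
li $t6, 3 → $t6=3
li $t4, 200 → $t4=200
add $t1, $t1, 14 → $t1=9+14=23
lw $t1, 0($t4) → $t1=M[200]=30
or $t1, $t1, 5 → $t1=30|5=31
lw $t1, 0($t4) → $t1=M[200]=30
and $t1, $t1, 127 → $t1=30&127=30
add $t4, $t4, 4 → $t4=200+4=204
sub $t6, $t6, 1 → $t6=3-1=2
cmp $t6, 0  (cmp 2,0)
bgt top: taken
add $t1, $t1, 14 → $t1=30+14=44
lw $t1, 0($t4) → $t1=M[204]=18
or $t1, $t1, 5 → $t1=18|5=23
lw $t1, 0($t4) → $t1=M[204]=18
and $t1, $t1, 127 → $t1=18&127=18
add $t4, $t4, 4 → $t4=204+4=208
sub $t6, $t6, 1 → $t6=2-1=1
cmp $t6, 0  (cmp 1,0)
bgt top: taken
add $t1, $t1, 14 → $t1=18+14=32
lw $t1, 0($t4) → $t1=M[208]=-1
or $t1, $t1, 5 → $t1=(-1)|5=-1
lw $t1, 0($t4) → $t1=M[208]=-1
and $t1, $t1, 127 → $t1=(-1)&127=127
add $t4, $t4, 4 → $t4=208+4=212
sub $t6, $t6, 1 → $t6=1-1=0
cmp $t6, 0  (cmp 0,0)
bgt top: not taken
add $t1, $t1, 1 → $t1=127+1=128
sw $t1, (200) → M[200]=128
halt.

128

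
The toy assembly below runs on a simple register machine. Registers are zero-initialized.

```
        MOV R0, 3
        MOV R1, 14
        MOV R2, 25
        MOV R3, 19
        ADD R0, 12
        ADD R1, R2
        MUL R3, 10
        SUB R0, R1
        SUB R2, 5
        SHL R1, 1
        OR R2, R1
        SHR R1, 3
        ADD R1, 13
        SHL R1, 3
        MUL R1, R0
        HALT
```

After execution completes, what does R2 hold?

94

R0=3
R1=14
R2=25
R3=19
R0=3+12=15
R1=14+25=39
R3=19*10=190
R0=15-39=-24
R2=25-5=20
R1=39<<1=78
R2=20|78=94
R1=78>>3=9
R1=9+13=22
R1=22<<3=176
R1=176*(-24)=-4224
halt.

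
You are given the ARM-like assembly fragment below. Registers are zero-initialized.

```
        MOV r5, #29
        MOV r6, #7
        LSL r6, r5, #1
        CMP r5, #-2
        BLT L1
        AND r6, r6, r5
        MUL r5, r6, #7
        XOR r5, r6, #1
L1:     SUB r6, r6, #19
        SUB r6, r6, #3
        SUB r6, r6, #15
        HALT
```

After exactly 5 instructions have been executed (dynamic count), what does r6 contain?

58

after MOV r5, #29: r5=29
after MOV r6, #7: r6=7
after LSL r6, r5, #1: r6=29<<1=58
CMP r5, #-2  (cmp 29,-2)
BLT L1: not taken
After step 5: r6 = 58.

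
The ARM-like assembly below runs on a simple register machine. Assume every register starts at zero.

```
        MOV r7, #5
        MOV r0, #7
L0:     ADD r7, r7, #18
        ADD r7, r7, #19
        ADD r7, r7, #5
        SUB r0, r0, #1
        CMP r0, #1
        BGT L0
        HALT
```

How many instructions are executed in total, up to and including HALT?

r7=5
r0=7
r7=5+18=23
r7=23+19=42
r7=42+5=47
r0=7-1=6
CMP r0, #1  (cmp 6,1)
BGT L0: taken
r7=47+18=65
r7=65+19=84
r7=84+5=89
r0=6-1=5
CMP r0, #1  (cmp 5,1)
BGT L0: taken
r7=89+18=107
r7=107+19=126
r7=126+5=131
r0=5-1=4
CMP r0, #1  (cmp 4,1)
BGT L0: taken
r7=131+18=149
r7=149+19=168
r7=168+5=173
r0=4-1=3
CMP r0, #1  (cmp 3,1)
BGT L0: taken
r7=173+18=191
r7=191+19=210
r7=210+5=215
r0=3-1=2
CMP r0, #1  (cmp 2,1)
BGT L0: taken
r7=215+18=233
r7=233+19=252
r7=252+5=257
r0=2-1=1
CMP r0, #1  (cmp 1,1)
BGT L0: not taken
halt.
Total executed instructions: 39.

39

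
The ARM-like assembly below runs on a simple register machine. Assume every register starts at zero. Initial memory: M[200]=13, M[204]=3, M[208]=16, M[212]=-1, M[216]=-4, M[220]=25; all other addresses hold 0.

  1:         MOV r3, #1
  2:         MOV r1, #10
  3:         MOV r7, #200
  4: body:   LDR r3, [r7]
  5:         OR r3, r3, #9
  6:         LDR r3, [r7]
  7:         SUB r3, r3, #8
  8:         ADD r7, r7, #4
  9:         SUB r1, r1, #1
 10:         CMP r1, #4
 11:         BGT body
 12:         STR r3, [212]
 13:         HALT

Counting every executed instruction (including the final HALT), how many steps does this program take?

after MOV r3, #1: r3=1
after MOV r1, #10: r1=10
after MOV r7, #200: r7=200
after LDR r3, [r7]: r3=M[200]=13
after OR r3, r3, #9: r3=13|9=13
after LDR r3, [r7]: r3=M[200]=13
after SUB r3, r3, #8: r3=13-8=5
after ADD r7, r7, #4: r7=200+4=204
after SUB r1, r1, #1: r1=10-1=9
CMP r1, #4  (cmp 9,4)
BGT body: taken
after LDR r3, [r7]: r3=M[204]=3
after OR r3, r3, #9: r3=3|9=11
after LDR r3, [r7]: r3=M[204]=3
after SUB r3, r3, #8: r3=3-8=-5
after ADD r7, r7, #4: r7=204+4=208
after SUB r1, r1, #1: r1=9-1=8
CMP r1, #4  (cmp 8,4)
BGT body: taken
after LDR r3, [r7]: r3=M[208]=16
after OR r3, r3, #9: r3=16|9=25
after LDR r3, [r7]: r3=M[208]=16
after SUB r3, r3, #8: r3=16-8=8
after ADD r7, r7, #4: r7=208+4=212
after SUB r1, r1, #1: r1=8-1=7
CMP r1, #4  (cmp 7,4)
BGT body: taken
after LDR r3, [r7]: r3=M[212]=-1
after OR r3, r3, #9: r3=(-1)|9=-1
after LDR r3, [r7]: r3=M[212]=-1
after SUB r3, r3, #8: r3=(-1)-8=-9
after ADD r7, r7, #4: r7=212+4=216
after SUB r1, r1, #1: r1=7-1=6
CMP r1, #4  (cmp 6,4)
BGT body: taken
after LDR r3, [r7]: r3=M[216]=-4
after OR r3, r3, #9: r3=(-4)|9=-3
after LDR r3, [r7]: r3=M[216]=-4
after SUB r3, r3, #8: r3=(-4)-8=-12
after ADD r7, r7, #4: r7=216+4=220
after SUB r1, r1, #1: r1=6-1=5
CMP r1, #4  (cmp 5,4)
BGT body: taken
after LDR r3, [r7]: r3=M[220]=25
after OR r3, r3, #9: r3=25|9=25
after LDR r3, [r7]: r3=M[220]=25
after SUB r3, r3, #8: r3=25-8=17
after ADD r7, r7, #4: r7=220+4=224
after SUB r1, r1, #1: r1=5-1=4
CMP r1, #4  (cmp 4,4)
BGT body: not taken
STR r3, [212] → M[212]=17
halt.
Total executed instructions: 53.

53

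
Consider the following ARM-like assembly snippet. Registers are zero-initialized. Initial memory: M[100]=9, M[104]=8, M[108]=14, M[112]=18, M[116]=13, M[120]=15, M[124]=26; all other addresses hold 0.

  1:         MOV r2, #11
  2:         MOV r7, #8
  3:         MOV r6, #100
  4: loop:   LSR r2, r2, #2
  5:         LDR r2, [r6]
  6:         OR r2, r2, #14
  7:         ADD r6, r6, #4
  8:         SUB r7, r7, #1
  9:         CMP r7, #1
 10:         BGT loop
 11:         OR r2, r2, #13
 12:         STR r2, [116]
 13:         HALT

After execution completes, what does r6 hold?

128

MOV r2, #11 → r2=11
MOV r7, #8 → r7=8
MOV r6, #100 → r6=100
LSR r2, r2, #2 → r2=11>>2=2
LDR r2, [r6] → r2=M[100]=9
OR r2, r2, #14 → r2=9|14=15
ADD r6, r6, #4 → r6=100+4=104
SUB r7, r7, #1 → r7=8-1=7
CMP r7, #1  (cmp 7,1)
BGT loop: taken
LSR r2, r2, #2 → r2=15>>2=3
LDR r2, [r6] → r2=M[104]=8
OR r2, r2, #14 → r2=8|14=14
ADD r6, r6, #4 → r6=104+4=108
SUB r7, r7, #1 → r7=7-1=6
CMP r7, #1  (cmp 6,1)
BGT loop: taken
LSR r2, r2, #2 → r2=14>>2=3
LDR r2, [r6] → r2=M[108]=14
OR r2, r2, #14 → r2=14|14=14
ADD r6, r6, #4 → r6=108+4=112
SUB r7, r7, #1 → r7=6-1=5
CMP r7, #1  (cmp 5,1)
BGT loop: taken
LSR r2, r2, #2 → r2=14>>2=3
LDR r2, [r6] → r2=M[112]=18
OR r2, r2, #14 → r2=18|14=30
ADD r6, r6, #4 → r6=112+4=116
SUB r7, r7, #1 → r7=5-1=4
CMP r7, #1  (cmp 4,1)
BGT loop: taken
LSR r2, r2, #2 → r2=30>>2=7
LDR r2, [r6] → r2=M[116]=13
OR r2, r2, #14 → r2=13|14=15
ADD r6, r6, #4 → r6=116+4=120
SUB r7, r7, #1 → r7=4-1=3
CMP r7, #1  (cmp 3,1)
BGT loop: taken
LSR r2, r2, #2 → r2=15>>2=3
LDR r2, [r6] → r2=M[120]=15
OR r2, r2, #14 → r2=15|14=15
ADD r6, r6, #4 → r6=120+4=124
SUB r7, r7, #1 → r7=3-1=2
CMP r7, #1  (cmp 2,1)
BGT loop: taken
LSR r2, r2, #2 → r2=15>>2=3
LDR r2, [r6] → r2=M[124]=26
OR r2, r2, #14 → r2=26|14=30
ADD r6, r6, #4 → r6=124+4=128
SUB r7, r7, #1 → r7=2-1=1
CMP r7, #1  (cmp 1,1)
BGT loop: not taken
OR r2, r2, #13 → r2=30|13=31
STR r2, [116] → M[116]=31
halt.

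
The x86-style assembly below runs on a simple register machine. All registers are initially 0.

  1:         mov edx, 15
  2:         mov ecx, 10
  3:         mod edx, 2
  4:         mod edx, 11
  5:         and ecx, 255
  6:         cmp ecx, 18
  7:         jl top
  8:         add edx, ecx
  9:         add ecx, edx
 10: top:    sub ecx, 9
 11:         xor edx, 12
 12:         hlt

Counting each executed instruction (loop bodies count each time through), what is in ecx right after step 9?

1

mov edx, 15 → edx=15
mov ecx, 10 → ecx=10
mod edx, 2 → edx=15%2=1
mod edx, 11 → edx=1%11=1
and ecx, 255 → ecx=10&255=10
cmp ecx, 18  (cmp 10,18)
jl top: taken
sub ecx, 9 → ecx=10-9=1
xor edx, 12 → edx=1^12=13
After step 9: ecx = 1.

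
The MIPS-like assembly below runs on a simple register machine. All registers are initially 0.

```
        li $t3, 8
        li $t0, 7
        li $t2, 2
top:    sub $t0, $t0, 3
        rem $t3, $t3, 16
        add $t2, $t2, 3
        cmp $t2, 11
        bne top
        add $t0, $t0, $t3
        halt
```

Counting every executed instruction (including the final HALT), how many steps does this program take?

20

li $t3, 8 → $t3=8
li $t0, 7 → $t0=7
li $t2, 2 → $t2=2
sub $t0, $t0, 3 → $t0=7-3=4
rem $t3, $t3, 16 → $t3=8%16=8
add $t2, $t2, 3 → $t2=2+3=5
cmp $t2, 11  (cmp 5,11)
bne top: taken
sub $t0, $t0, 3 → $t0=4-3=1
rem $t3, $t3, 16 → $t3=8%16=8
add $t2, $t2, 3 → $t2=5+3=8
cmp $t2, 11  (cmp 8,11)
bne top: taken
sub $t0, $t0, 3 → $t0=1-3=-2
rem $t3, $t3, 16 → $t3=8%16=8
add $t2, $t2, 3 → $t2=8+3=11
cmp $t2, 11  (cmp 11,11)
bne top: not taken
add $t0, $t0, $t3 → $t0=(-2)+8=6
halt.
Total executed instructions: 20.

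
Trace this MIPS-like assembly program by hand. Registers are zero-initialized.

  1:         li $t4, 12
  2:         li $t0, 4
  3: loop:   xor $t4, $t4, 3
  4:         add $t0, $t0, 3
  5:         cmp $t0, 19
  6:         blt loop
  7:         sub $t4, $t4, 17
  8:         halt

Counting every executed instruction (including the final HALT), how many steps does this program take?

24

$t4=12
$t0=4
$t4=12^3=15
$t0=4+3=7
cmp $t0, 19  (cmp 7,19)
blt loop: taken
$t4=15^3=12
$t0=7+3=10
cmp $t0, 19  (cmp 10,19)
blt loop: taken
$t4=12^3=15
$t0=10+3=13
cmp $t0, 19  (cmp 13,19)
blt loop: taken
$t4=15^3=12
$t0=13+3=16
cmp $t0, 19  (cmp 16,19)
blt loop: taken
$t4=12^3=15
$t0=16+3=19
cmp $t0, 19  (cmp 19,19)
blt loop: not taken
$t4=15-17=-2
halt.
Total executed instructions: 24.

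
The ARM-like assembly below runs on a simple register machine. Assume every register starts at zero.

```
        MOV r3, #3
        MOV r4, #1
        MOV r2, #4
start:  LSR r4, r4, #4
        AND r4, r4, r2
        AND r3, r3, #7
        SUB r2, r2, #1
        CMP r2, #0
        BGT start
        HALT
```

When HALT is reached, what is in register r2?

0

MOV r3, #3 → r3=3
MOV r4, #1 → r4=1
MOV r2, #4 → r2=4
LSR r4, r4, #4 → r4=1>>4=0
AND r4, r4, r2 → r4=0&4=0
AND r3, r3, #7 → r3=3&7=3
SUB r2, r2, #1 → r2=4-1=3
CMP r2, #0  (cmp 3,0)
BGT start: taken
LSR r4, r4, #4 → r4=0>>4=0
AND r4, r4, r2 → r4=0&3=0
AND r3, r3, #7 → r3=3&7=3
SUB r2, r2, #1 → r2=3-1=2
CMP r2, #0  (cmp 2,0)
BGT start: taken
LSR r4, r4, #4 → r4=0>>4=0
AND r4, r4, r2 → r4=0&2=0
AND r3, r3, #7 → r3=3&7=3
SUB r2, r2, #1 → r2=2-1=1
CMP r2, #0  (cmp 1,0)
BGT start: taken
LSR r4, r4, #4 → r4=0>>4=0
AND r4, r4, r2 → r4=0&1=0
AND r3, r3, #7 → r3=3&7=3
SUB r2, r2, #1 → r2=1-1=0
CMP r2, #0  (cmp 0,0)
BGT start: not taken
halt.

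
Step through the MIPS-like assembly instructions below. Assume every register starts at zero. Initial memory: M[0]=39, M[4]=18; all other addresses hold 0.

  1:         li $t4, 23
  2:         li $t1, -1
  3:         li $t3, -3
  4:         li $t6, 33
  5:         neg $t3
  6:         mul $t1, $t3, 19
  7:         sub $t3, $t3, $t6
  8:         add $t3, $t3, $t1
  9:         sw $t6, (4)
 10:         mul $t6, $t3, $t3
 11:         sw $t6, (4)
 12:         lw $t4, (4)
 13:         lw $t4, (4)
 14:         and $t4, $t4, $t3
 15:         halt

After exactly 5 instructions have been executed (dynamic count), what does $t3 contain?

$t4=23
$t1=-1
$t3=-3
$t6=33
$t3=-(-3)=3
After step 5: $t3 = 3.

3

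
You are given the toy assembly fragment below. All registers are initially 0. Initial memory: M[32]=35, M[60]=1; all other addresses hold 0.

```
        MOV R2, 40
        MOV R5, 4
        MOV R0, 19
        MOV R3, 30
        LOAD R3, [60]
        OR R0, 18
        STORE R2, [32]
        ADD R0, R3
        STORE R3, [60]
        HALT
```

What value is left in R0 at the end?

20

MOV R2, 40 → R2=40
MOV R5, 4 → R5=4
MOV R0, 19 → R0=19
MOV R3, 30 → R3=30
LOAD R3, [60] → R3=M[60]=1
OR R0, 18 → R0=19|18=19
STORE R2, [32] → M[32]=40
ADD R0, R3 → R0=19+1=20
STORE R3, [60] → M[60]=1
halt.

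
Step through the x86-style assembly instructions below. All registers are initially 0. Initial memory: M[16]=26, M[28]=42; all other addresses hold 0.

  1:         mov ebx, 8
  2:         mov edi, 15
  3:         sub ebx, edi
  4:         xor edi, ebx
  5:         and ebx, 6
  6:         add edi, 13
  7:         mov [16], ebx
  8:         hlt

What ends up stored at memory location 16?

0

ebx=8
edi=15
ebx=8-15=-7
edi=15^(-7)=-10
ebx=(-7)&6=0
edi=(-10)+13=3
mov [16], ebx → M[16]=0
halt.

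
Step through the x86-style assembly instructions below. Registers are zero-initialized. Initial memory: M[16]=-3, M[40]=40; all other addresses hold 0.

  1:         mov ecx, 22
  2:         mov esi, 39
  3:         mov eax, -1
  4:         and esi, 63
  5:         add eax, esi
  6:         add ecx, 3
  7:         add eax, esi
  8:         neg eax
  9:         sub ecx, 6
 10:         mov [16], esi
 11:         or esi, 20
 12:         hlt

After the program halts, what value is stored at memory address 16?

39

after mov ecx, 22: ecx=22
after mov esi, 39: esi=39
after mov eax, -1: eax=-1
after and esi, 63: esi=39&63=39
after add eax, esi: eax=(-1)+39=38
after add ecx, 3: ecx=22+3=25
after add eax, esi: eax=38+39=77
after neg eax: eax=-(77)=-77
after sub ecx, 6: ecx=25-6=19
mov [16], esi → M[16]=39
after or esi, 20: esi=39|20=55
halt.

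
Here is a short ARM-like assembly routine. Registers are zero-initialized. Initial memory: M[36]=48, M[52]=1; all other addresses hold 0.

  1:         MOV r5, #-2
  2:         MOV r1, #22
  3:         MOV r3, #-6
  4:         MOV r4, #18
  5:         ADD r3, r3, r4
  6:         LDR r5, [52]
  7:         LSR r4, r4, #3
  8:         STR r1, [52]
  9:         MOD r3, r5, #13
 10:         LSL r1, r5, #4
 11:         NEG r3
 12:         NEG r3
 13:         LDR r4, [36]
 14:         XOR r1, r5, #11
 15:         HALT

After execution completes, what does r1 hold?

10

MOV r5, #-2 → r5=-2
MOV r1, #22 → r1=22
MOV r3, #-6 → r3=-6
MOV r4, #18 → r4=18
ADD r3, r3, r4 → r3=(-6)+18=12
LDR r5, [52] → r5=M[52]=1
LSR r4, r4, #3 → r4=18>>3=2
STR r1, [52] → M[52]=22
MOD r3, r5, #13 → r3=1%13=1
LSL r1, r5, #4 → r1=1<<4=16
NEG r3 → r3=-(1)=-1
NEG r3 → r3=-(-1)=1
LDR r4, [36] → r4=M[36]=48
XOR r1, r5, #11 → r1=1^11=10
halt.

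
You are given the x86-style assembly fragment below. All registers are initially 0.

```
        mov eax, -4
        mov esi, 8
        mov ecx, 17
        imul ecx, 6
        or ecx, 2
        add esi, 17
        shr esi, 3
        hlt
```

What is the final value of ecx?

mov eax, -4 → eax=-4
mov esi, 8 → esi=8
mov ecx, 17 → ecx=17
imul ecx, 6 → ecx=17*6=102
or ecx, 2 → ecx=102|2=102
add esi, 17 → esi=8+17=25
shr esi, 3 → esi=25>>3=3
halt.

102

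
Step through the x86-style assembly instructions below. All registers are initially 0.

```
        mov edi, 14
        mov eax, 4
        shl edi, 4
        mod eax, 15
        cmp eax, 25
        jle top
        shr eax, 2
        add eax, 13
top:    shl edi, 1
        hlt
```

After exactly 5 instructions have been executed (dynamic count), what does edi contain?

224

mov edi, 14 → edi=14
mov eax, 4 → eax=4
shl edi, 4 → edi=14<<4=224
mod eax, 15 → eax=4%15=4
cmp eax, 25  (cmp 4,25)
After step 5: edi = 224.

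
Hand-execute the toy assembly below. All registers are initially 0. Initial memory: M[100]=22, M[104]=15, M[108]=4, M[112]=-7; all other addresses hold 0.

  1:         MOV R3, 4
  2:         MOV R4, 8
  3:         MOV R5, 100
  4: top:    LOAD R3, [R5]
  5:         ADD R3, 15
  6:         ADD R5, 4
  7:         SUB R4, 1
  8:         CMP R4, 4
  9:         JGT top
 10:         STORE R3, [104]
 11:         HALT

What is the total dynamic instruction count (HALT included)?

29

after MOV R3, 4: R3=4
after MOV R4, 8: R4=8
after MOV R5, 100: R5=100
after LOAD R3, [R5]: R3=M[100]=22
after ADD R3, 15: R3=22+15=37
after ADD R5, 4: R5=100+4=104
after SUB R4, 1: R4=8-1=7
CMP R4, 4  (cmp 7,4)
JGT top: taken
after LOAD R3, [R5]: R3=M[104]=15
after ADD R3, 15: R3=15+15=30
after ADD R5, 4: R5=104+4=108
after SUB R4, 1: R4=7-1=6
CMP R4, 4  (cmp 6,4)
JGT top: taken
after LOAD R3, [R5]: R3=M[108]=4
after ADD R3, 15: R3=4+15=19
after ADD R5, 4: R5=108+4=112
after SUB R4, 1: R4=6-1=5
CMP R4, 4  (cmp 5,4)
JGT top: taken
after LOAD R3, [R5]: R3=M[112]=-7
after ADD R3, 15: R3=(-7)+15=8
after ADD R5, 4: R5=112+4=116
after SUB R4, 1: R4=5-1=4
CMP R4, 4  (cmp 4,4)
JGT top: not taken
STORE R3, [104] → M[104]=8
halt.
Total executed instructions: 29.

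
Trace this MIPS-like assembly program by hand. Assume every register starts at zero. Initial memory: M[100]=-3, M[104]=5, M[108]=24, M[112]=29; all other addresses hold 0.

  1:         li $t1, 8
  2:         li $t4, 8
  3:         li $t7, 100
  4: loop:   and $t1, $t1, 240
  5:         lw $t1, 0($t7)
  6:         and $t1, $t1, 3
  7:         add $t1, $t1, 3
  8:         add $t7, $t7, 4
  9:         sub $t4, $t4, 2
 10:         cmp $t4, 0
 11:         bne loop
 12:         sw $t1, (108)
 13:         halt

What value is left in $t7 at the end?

$t1=8
$t4=8
$t7=100
$t1=8&240=0
$t1=M[100]=-3
$t1=(-3)&3=1
$t1=1+3=4
$t7=100+4=104
$t4=8-2=6
cmp $t4, 0  (cmp 6,0)
bne loop: taken
$t1=4&240=0
$t1=M[104]=5
$t1=5&3=1
$t1=1+3=4
$t7=104+4=108
$t4=6-2=4
cmp $t4, 0  (cmp 4,0)
bne loop: taken
$t1=4&240=0
$t1=M[108]=24
$t1=24&3=0
$t1=0+3=3
$t7=108+4=112
$t4=4-2=2
cmp $t4, 0  (cmp 2,0)
bne loop: taken
$t1=3&240=0
$t1=M[112]=29
$t1=29&3=1
$t1=1+3=4
$t7=112+4=116
$t4=2-2=0
cmp $t4, 0  (cmp 0,0)
bne loop: not taken
sw $t1, (108) → M[108]=4
halt.

116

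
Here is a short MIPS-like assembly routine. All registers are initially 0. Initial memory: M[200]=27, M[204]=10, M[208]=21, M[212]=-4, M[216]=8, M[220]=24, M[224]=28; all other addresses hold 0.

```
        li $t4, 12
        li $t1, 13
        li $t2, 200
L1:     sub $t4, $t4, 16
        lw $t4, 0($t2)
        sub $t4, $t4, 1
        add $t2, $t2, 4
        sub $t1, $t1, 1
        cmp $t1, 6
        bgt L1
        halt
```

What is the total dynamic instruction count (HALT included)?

53

$t4=12
$t1=13
$t2=200
$t4=12-16=-4
$t4=M[200]=27
$t4=27-1=26
$t2=200+4=204
$t1=13-1=12
cmp $t1, 6  (cmp 12,6)
bgt L1: taken
$t4=26-16=10
$t4=M[204]=10
$t4=10-1=9
$t2=204+4=208
$t1=12-1=11
cmp $t1, 6  (cmp 11,6)
bgt L1: taken
$t4=9-16=-7
$t4=M[208]=21
$t4=21-1=20
$t2=208+4=212
$t1=11-1=10
cmp $t1, 6  (cmp 10,6)
bgt L1: taken
$t4=20-16=4
$t4=M[212]=-4
$t4=(-4)-1=-5
$t2=212+4=216
$t1=10-1=9
cmp $t1, 6  (cmp 9,6)
bgt L1: taken
$t4=(-5)-16=-21
$t4=M[216]=8
$t4=8-1=7
$t2=216+4=220
$t1=9-1=8
cmp $t1, 6  (cmp 8,6)
bgt L1: taken
$t4=7-16=-9
$t4=M[220]=24
$t4=24-1=23
$t2=220+4=224
$t1=8-1=7
cmp $t1, 6  (cmp 7,6)
bgt L1: taken
$t4=23-16=7
$t4=M[224]=28
$t4=28-1=27
$t2=224+4=228
$t1=7-1=6
cmp $t1, 6  (cmp 6,6)
bgt L1: not taken
halt.
Total executed instructions: 53.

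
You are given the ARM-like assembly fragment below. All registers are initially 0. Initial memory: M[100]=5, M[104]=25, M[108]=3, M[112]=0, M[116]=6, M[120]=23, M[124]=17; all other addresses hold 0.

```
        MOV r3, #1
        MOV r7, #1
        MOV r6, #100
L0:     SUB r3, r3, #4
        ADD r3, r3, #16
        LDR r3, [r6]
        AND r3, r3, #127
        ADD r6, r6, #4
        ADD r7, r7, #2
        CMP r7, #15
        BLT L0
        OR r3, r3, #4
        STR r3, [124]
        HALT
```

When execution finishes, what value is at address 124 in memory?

21

MOV r3, #1 → r3=1
MOV r7, #1 → r7=1
MOV r6, #100 → r6=100
SUB r3, r3, #4 → r3=1-4=-3
ADD r3, r3, #16 → r3=(-3)+16=13
LDR r3, [r6] → r3=M[100]=5
AND r3, r3, #127 → r3=5&127=5
ADD r6, r6, #4 → r6=100+4=104
ADD r7, r7, #2 → r7=1+2=3
CMP r7, #15  (cmp 3,15)
BLT L0: taken
SUB r3, r3, #4 → r3=5-4=1
ADD r3, r3, #16 → r3=1+16=17
LDR r3, [r6] → r3=M[104]=25
AND r3, r3, #127 → r3=25&127=25
ADD r6, r6, #4 → r6=104+4=108
ADD r7, r7, #2 → r7=3+2=5
CMP r7, #15  (cmp 5,15)
BLT L0: taken
SUB r3, r3, #4 → r3=25-4=21
ADD r3, r3, #16 → r3=21+16=37
LDR r3, [r6] → r3=M[108]=3
AND r3, r3, #127 → r3=3&127=3
ADD r6, r6, #4 → r6=108+4=112
ADD r7, r7, #2 → r7=5+2=7
CMP r7, #15  (cmp 7,15)
BLT L0: taken
SUB r3, r3, #4 → r3=3-4=-1
ADD r3, r3, #16 → r3=(-1)+16=15
LDR r3, [r6] → r3=M[112]=0
AND r3, r3, #127 → r3=0&127=0
ADD r6, r6, #4 → r6=112+4=116
ADD r7, r7, #2 → r7=7+2=9
CMP r7, #15  (cmp 9,15)
BLT L0: taken
SUB r3, r3, #4 → r3=0-4=-4
ADD r3, r3, #16 → r3=(-4)+16=12
LDR r3, [r6] → r3=M[116]=6
AND r3, r3, #127 → r3=6&127=6
ADD r6, r6, #4 → r6=116+4=120
ADD r7, r7, #2 → r7=9+2=11
CMP r7, #15  (cmp 11,15)
BLT L0: taken
SUB r3, r3, #4 → r3=6-4=2
ADD r3, r3, #16 → r3=2+16=18
LDR r3, [r6] → r3=M[120]=23
AND r3, r3, #127 → r3=23&127=23
ADD r6, r6, #4 → r6=120+4=124
ADD r7, r7, #2 → r7=11+2=13
CMP r7, #15  (cmp 13,15)
BLT L0: taken
SUB r3, r3, #4 → r3=23-4=19
ADD r3, r3, #16 → r3=19+16=35
LDR r3, [r6] → r3=M[124]=17
AND r3, r3, #127 → r3=17&127=17
ADD r6, r6, #4 → r6=124+4=128
ADD r7, r7, #2 → r7=13+2=15
CMP r7, #15  (cmp 15,15)
BLT L0: not taken
OR r3, r3, #4 → r3=17|4=21
STR r3, [124] → M[124]=21
halt.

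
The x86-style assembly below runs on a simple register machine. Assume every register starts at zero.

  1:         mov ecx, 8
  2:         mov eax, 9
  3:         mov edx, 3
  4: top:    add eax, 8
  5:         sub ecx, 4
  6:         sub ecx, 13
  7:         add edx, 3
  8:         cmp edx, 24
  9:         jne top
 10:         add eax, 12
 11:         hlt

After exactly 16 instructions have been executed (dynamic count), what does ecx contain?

-26

ecx=8
eax=9
edx=3
eax=9+8=17
ecx=8-4=4
ecx=4-13=-9
edx=3+3=6
cmp edx, 24  (cmp 6,24)
jne top: taken
eax=17+8=25
ecx=(-9)-4=-13
ecx=(-13)-13=-26
edx=6+3=9
cmp edx, 24  (cmp 9,24)
jne top: taken
eax=25+8=33
After step 16: ecx = -26.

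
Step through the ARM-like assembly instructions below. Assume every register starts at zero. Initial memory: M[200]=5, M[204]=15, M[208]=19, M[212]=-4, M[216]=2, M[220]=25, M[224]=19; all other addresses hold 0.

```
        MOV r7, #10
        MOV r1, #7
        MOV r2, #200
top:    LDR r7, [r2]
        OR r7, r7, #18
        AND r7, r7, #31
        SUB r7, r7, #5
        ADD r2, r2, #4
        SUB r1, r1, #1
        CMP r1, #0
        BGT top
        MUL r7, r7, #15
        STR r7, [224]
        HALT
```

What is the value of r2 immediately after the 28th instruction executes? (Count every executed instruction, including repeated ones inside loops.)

r7=10
r1=7
r2=200
r7=M[200]=5
r7=5|18=23
r7=23&31=23
r7=23-5=18
r2=200+4=204
r1=7-1=6
CMP r1, #0  (cmp 6,0)
BGT top: taken
r7=M[204]=15
r7=15|18=31
r7=31&31=31
r7=31-5=26
r2=204+4=208
r1=6-1=5
CMP r1, #0  (cmp 5,0)
BGT top: taken
r7=M[208]=19
r7=19|18=19
r7=19&31=19
r7=19-5=14
r2=208+4=212
r1=5-1=4
CMP r1, #0  (cmp 4,0)
BGT top: taken
r7=M[212]=-4
After step 28: r2 = 212.

212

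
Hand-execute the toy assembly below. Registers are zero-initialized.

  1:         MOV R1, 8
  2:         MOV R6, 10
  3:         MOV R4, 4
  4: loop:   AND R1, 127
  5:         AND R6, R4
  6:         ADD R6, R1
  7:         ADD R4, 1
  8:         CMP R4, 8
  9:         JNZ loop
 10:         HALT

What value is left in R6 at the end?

8

MOV R1, 8 → R1=8
MOV R6, 10 → R6=10
MOV R4, 4 → R4=4
AND R1, 127 → R1=8&127=8
AND R6, R4 → R6=10&4=0
ADD R6, R1 → R6=0+8=8
ADD R4, 1 → R4=4+1=5
CMP R4, 8  (cmp 5,8)
JNZ loop: taken
AND R1, 127 → R1=8&127=8
AND R6, R4 → R6=8&5=0
ADD R6, R1 → R6=0+8=8
ADD R4, 1 → R4=5+1=6
CMP R4, 8  (cmp 6,8)
JNZ loop: taken
AND R1, 127 → R1=8&127=8
AND R6, R4 → R6=8&6=0
ADD R6, R1 → R6=0+8=8
ADD R4, 1 → R4=6+1=7
CMP R4, 8  (cmp 7,8)
JNZ loop: taken
AND R1, 127 → R1=8&127=8
AND R6, R4 → R6=8&7=0
ADD R6, R1 → R6=0+8=8
ADD R4, 1 → R4=7+1=8
CMP R4, 8  (cmp 8,8)
JNZ loop: not taken
halt.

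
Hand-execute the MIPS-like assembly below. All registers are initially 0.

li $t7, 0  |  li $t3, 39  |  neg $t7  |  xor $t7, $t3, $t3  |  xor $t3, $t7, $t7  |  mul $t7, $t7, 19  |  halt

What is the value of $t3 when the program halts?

0

$t7=0
$t3=39
$t7=-(0)=0
$t7=39^39=0
$t3=0^0=0
$t7=0*19=0
halt.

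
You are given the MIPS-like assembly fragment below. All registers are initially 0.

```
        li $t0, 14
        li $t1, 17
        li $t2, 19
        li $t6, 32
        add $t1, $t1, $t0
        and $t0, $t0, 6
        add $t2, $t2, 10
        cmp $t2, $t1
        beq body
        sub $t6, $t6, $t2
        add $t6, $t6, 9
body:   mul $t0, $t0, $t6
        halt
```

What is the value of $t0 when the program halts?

72

$t0=14
$t1=17
$t2=19
$t6=32
$t1=17+14=31
$t0=14&6=6
$t2=19+10=29
cmp $t2, $t1  (cmp 29,31)
beq body: not taken
$t6=32-29=3
$t6=3+9=12
$t0=6*12=72
halt.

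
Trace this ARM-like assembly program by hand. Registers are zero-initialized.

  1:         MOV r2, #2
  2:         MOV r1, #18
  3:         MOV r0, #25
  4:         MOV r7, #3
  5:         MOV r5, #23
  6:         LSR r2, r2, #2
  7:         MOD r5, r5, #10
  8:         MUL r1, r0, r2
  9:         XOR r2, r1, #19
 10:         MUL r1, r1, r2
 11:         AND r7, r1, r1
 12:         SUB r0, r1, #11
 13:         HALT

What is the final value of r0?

-11

after MOV r2, #2: r2=2
after MOV r1, #18: r1=18
after MOV r0, #25: r0=25
after MOV r7, #3: r7=3
after MOV r5, #23: r5=23
after LSR r2, r2, #2: r2=2>>2=0
after MOD r5, r5, #10: r5=23%10=3
after MUL r1, r0, r2: r1=25*0=0
after XOR r2, r1, #19: r2=0^19=19
after MUL r1, r1, r2: r1=0*19=0
after AND r7, r1, r1: r7=0&0=0
after SUB r0, r1, #11: r0=0-11=-11
halt.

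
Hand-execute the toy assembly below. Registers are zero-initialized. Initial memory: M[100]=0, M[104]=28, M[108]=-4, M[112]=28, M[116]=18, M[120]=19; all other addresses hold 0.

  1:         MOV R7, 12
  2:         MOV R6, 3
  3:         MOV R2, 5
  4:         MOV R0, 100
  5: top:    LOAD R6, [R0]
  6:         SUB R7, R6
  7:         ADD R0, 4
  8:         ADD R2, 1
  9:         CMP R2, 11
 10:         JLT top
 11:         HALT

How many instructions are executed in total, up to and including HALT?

41

after MOV R7, 12: R7=12
after MOV R6, 3: R6=3
after MOV R2, 5: R2=5
after MOV R0, 100: R0=100
after LOAD R6, [R0]: R6=M[100]=0
after SUB R7, R6: R7=12-0=12
after ADD R0, 4: R0=100+4=104
after ADD R2, 1: R2=5+1=6
CMP R2, 11  (cmp 6,11)
JLT top: taken
after LOAD R6, [R0]: R6=M[104]=28
after SUB R7, R6: R7=12-28=-16
after ADD R0, 4: R0=104+4=108
after ADD R2, 1: R2=6+1=7
CMP R2, 11  (cmp 7,11)
JLT top: taken
after LOAD R6, [R0]: R6=M[108]=-4
after SUB R7, R6: R7=(-16)-(-4)=-12
after ADD R0, 4: R0=108+4=112
after ADD R2, 1: R2=7+1=8
CMP R2, 11  (cmp 8,11)
JLT top: taken
after LOAD R6, [R0]: R6=M[112]=28
after SUB R7, R6: R7=(-12)-28=-40
after ADD R0, 4: R0=112+4=116
after ADD R2, 1: R2=8+1=9
CMP R2, 11  (cmp 9,11)
JLT top: taken
after LOAD R6, [R0]: R6=M[116]=18
after SUB R7, R6: R7=(-40)-18=-58
after ADD R0, 4: R0=116+4=120
after ADD R2, 1: R2=9+1=10
CMP R2, 11  (cmp 10,11)
JLT top: taken
after LOAD R6, [R0]: R6=M[120]=19
after SUB R7, R6: R7=(-58)-19=-77
after ADD R0, 4: R0=120+4=124
after ADD R2, 1: R2=10+1=11
CMP R2, 11  (cmp 11,11)
JLT top: not taken
halt.
Total executed instructions: 41.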